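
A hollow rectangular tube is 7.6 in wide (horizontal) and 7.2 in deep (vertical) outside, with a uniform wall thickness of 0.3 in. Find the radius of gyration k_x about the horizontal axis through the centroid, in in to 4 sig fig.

k_x ≈ 2.839 in

Treat the section as a set of non-overlapping primitives; coordinates are from the bounding-box lower-left.
Outer rectangle: 7.6 × 7.2, A = 54.72 in², y = 3.6 in, Ī = 236.39 in⁴.
Inner void (subtracted): 7 × 6.6, A = 46.2 in², y = 3.6 in, Ī = 167.706 in⁴.
By symmetry the centroid is at mid-height, ȳ = 3.6 in.
All pieces are centred on the horizontal axis through the centroid, so I = ΣĪ (holes subtracted) = 68.6844 in⁴.
Radius of gyration: k = √(I/A) = √(68.6844 / 8.52) = 2.83929 in.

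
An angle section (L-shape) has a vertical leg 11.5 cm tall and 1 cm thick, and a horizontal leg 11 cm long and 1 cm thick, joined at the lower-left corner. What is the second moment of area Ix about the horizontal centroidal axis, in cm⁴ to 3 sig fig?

Ix ≈ 275 cm⁴

Split into non-overlapping primitives; take the origin at the lower-left of the bounding box.
Vertical leg: 1 × 11.5, A = 11.5 cm², y = 5.75 cm, Ī = 126.74 cm⁴.
Horizontal leg (remainder): 10 × 1, A = 10 cm², y = 0.5 cm, Ī = 0.83333 cm⁴.
Centroid: ȳ = ΣA·y / ΣA = 3.3081 cm.
Transfer each piece to the horizontal centroidal axis using Ī + A·d² with d = y − 3.3081:
  vertical leg: d = 2.4419 cm → contributes +195.31 cm⁴
  horizontal leg (remainder): d = -2.8081 cm → contributes +79.69 cm⁴
Total I = 275 cm⁴.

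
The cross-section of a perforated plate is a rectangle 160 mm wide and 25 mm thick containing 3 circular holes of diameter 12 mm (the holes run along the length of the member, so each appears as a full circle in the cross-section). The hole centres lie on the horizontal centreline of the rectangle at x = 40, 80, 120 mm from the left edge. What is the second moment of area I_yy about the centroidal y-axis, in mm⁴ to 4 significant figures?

Treat the section as a set of non-overlapping primitives; coordinates are from the bounding-box lower-left.
Plate: 160 × 25, A = 4 000 mm², x = 80 mm, Ī = 8 533 333 mm⁴.
Hole 1 (subtracted): ⌀12, A = 113.097 mm², x = 40 mm, Ī = 1017.88 mm⁴.
Hole 2 (subtracted): ⌀12, A = 113.097 mm², x = 80 mm, Ī = 1017.88 mm⁴.
Hole 3 (subtracted): ⌀12, A = 113.097 mm², x = 120 mm, Ī = 1017.88 mm⁴.
By symmetry the centroid is at mid-width, x̄ = 80 mm.
Transfer each piece to the centroidal y-axis using Ī + A·d² with d = x − 80:
  plate: d = 0 mm → contributes +8 533 333 mm⁴
  hole 1: d = -40 mm → contributes −181 974 mm⁴
  hole 2: d = 0 mm → contributes −1017.88 mm⁴
  hole 3: d = 40 mm → contributes −181 974 mm⁴
Total I = 8 168 368 mm⁴.

I_yy ≈ 8.168 × 10⁶ mm⁴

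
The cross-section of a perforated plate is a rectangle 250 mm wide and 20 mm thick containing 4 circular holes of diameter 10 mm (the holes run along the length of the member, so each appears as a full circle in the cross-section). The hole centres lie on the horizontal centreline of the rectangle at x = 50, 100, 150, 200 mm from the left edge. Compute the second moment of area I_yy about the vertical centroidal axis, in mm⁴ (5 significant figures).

I_yy ≈ 2.5058 × 10⁷ mm⁴

Split into non-overlapping primitives; take the origin at the lower-left of the bounding box.
Plate: 250 × 20, A = 5 000 mm², x = 125 mm, Ī = 26 041 667 mm⁴.
Hole 1 (subtracted): ⌀10, A = 78.53982 mm², x = 50 mm, Ī = 490.8739 mm⁴.
Hole 2 (subtracted): ⌀10, A = 78.53982 mm², x = 100 mm, Ī = 490.8739 mm⁴.
Hole 3 (subtracted): ⌀10, A = 78.53982 mm², x = 150 mm, Ī = 490.8739 mm⁴.
Hole 4 (subtracted): ⌀10, A = 78.53982 mm², x = 200 mm, Ī = 490.8739 mm⁴.
By symmetry the centroid is at mid-width, x̄ = 125 mm.
Transfer each piece to the vertical centroidal axis using Ī + A·d² with d = x − 125:
  plate: d = 0 mm → contributes +26 041 667 mm⁴
  hole 1: d = -75 mm → contributes −442277.3 mm⁴
  hole 2: d = -25 mm → contributes −49578.26 mm⁴
  hole 3: d = 25 mm → contributes −49578.26 mm⁴
  hole 4: d = 75 mm → contributes −442277.3 mm⁴
Total I = 25 057 955 mm⁴.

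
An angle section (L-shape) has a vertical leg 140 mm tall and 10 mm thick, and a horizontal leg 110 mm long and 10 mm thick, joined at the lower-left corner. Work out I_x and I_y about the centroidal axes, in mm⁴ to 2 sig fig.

I_x ≈ 4.8 × 10⁶ mm⁴, I_y ≈ 2.6 × 10⁶ mm⁴

Decompose the section into non-overlapping parts with the origin at the bottom-left of its bounding rectangle.
Vertical leg: 10 × 140, A = 1 400 mm², y = 70 mm, Ī = 2 286 667 mm⁴.
Horizontal leg (remainder): 100 × 10, A = 1 000 mm², y = 5 mm, Ī = 8 333 mm⁴.
Centroid: ȳ = ΣA·y / ΣA = 42.92 mm.
Transfer each piece to the centroidal x-axis using Ī + A·d² with d = y − 42.92:
  vertical leg: d = 27.08 mm → contributes +3 313 576 mm⁴
  horizontal leg (remainder): d = -37.92 mm → contributes +1 446 007 mm⁴
Total I = 4 759 583 mm⁴.
For the y-axis: x̄ = 27.92 mm.
Repeating about the centroidal y-axis gives I_y = 2 609 583 mm⁴.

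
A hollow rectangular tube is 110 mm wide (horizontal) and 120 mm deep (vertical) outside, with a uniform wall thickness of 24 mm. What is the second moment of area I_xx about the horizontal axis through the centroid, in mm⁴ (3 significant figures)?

Treat the section as a set of non-overlapping primitives; coordinates are from the bounding-box lower-left.
Outer rectangle: 110 × 120, A = 13 200 mm², y = 60 mm, Ī = 15 840 000 mm⁴.
Inner void (subtracted): 62 × 72, A = 4 464 mm², y = 60 mm, Ī = 1 928 448 mm⁴.
By symmetry the centroid is at mid-height, ȳ = 60 mm.
All pieces are centred on the horizontal axis through the centroid, so I = ΣĪ (holes subtracted) = 13 911 552 mm⁴.

I_xx ≈ 1.39 × 10⁷ mm⁴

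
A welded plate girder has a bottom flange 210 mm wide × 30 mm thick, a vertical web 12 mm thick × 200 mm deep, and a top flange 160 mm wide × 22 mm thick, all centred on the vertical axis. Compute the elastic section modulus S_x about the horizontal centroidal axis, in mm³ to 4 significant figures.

Treat the section as a set of non-overlapping primitives; coordinates are from the bounding-box lower-left.
Bottom plate: 210 × 30, A = 6 300 mm², y = 15 mm, Ī = 472 500 mm⁴.
Web plate: 12 × 200, A = 2 400 mm², y = 130 mm, Ī = 8 000 000 mm⁴.
Top plate: 160 × 22, A = 3 520 mm², y = 241 mm, Ī = 141 973 mm⁴.
Centroid: ȳ = ΣA·y / ΣA = 102.686 mm.
Transfer each piece to the horizontal centroidal axis using Ī + A·d² with d = y − 102.686:
  bottom plate: d = -87.6858 mm → contributes +48 911 894 mm⁴
  web plate: d = 27.3142 mm → contributes +9 790 562 mm⁴
  top plate: d = 138.314 mm → contributes +67 482 490 mm⁴
Total I = 126 184 947 mm⁴.
Extreme fibre distance c = 149.314 mm; S = I/c = 845 097 mm³.

S_x ≈ 8.451 × 10⁵ mm³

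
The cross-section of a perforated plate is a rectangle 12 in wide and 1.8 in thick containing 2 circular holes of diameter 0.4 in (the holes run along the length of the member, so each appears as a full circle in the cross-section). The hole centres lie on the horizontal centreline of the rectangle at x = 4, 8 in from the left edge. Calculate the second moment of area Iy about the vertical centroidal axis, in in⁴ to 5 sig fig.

Treat the section as a set of non-overlapping primitives; coordinates are from the bounding-box lower-left.
Plate: 12 × 1.8, A = 21.6 in², x = 6 in, Ī = 259.2 in⁴.
Hole 1 (subtracted): ⌀0.4, A = 0.1256637 in², x = 4 in, Ī = 0.001256637 in⁴.
Hole 2 (subtracted): ⌀0.4, A = 0.1256637 in², x = 8 in, Ī = 0.001256637 in⁴.
By symmetry the centroid is at mid-width, x̄ = 6 in.
Transfer each piece to the vertical centroidal axis using Ī + A·d² with d = x − 6:
  plate: d = 0 in → contributes +259.2 in⁴
  hole 1: d = -2 in → contributes −0.5039115 in⁴
  hole 2: d = 2 in → contributes −0.5039115 in⁴
Total I = 258.1922 in⁴.

Iy ≈ 258.19 in⁴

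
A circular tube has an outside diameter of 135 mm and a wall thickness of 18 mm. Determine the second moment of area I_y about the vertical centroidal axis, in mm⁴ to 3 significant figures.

Break the section into simple shapes (no overlaps), measuring from the bottom-left corner of the bounding box.
Outer circle: ⌀135, A = 14 314 mm², x = 67.5 mm, Ī = 16 304 406 mm⁴.
Bore (subtracted): ⌀99, A = 7697.7 mm², x = 67.5 mm, Ī = 4 715 315 mm⁴.
By symmetry the centroid is at mid-width, x̄ = 67.5 mm.
All pieces are centred on the vertical centroidal axis, so I = ΣĪ (holes subtracted) = 11 589 091 mm⁴.

I_y ≈ 1.16 × 10⁷ mm⁴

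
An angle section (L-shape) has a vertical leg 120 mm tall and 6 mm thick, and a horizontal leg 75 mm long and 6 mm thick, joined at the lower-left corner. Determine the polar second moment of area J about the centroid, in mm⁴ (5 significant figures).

Decompose the section into non-overlapping parts with the origin at the bottom-left of its bounding rectangle.
Vertical leg: 6 × 120, A = 720 mm², y = 60 mm, Ī = 864 000 mm⁴.
Horizontal leg (remainder): 69 × 6, A = 414 mm², y = 3 mm, Ī = 1 242 mm⁴.
Centroid: ȳ = ΣA·y / ΣA = 39.19048 mm.
Transfer each piece to the centroidal x-axis using Ī + A·d² with d = y − 39.19048:
  vertical leg: d = 20.80952 mm → contributes +1 175 786 mm⁴
  horizontal leg (remainder): d = -36.19048 mm → contributes +543478.7 mm⁴
Total I = 1 719 265 mm⁴.
For the y-axis: x̄ = 16.69048 mm.
Repeating about the centroidal y-axis gives I_y = 536057.4 mm⁴.
Polar second moment: J = I_x + I_y = 2 255 322 mm⁴.

J ≈ 2.2553 × 10⁶ mm⁴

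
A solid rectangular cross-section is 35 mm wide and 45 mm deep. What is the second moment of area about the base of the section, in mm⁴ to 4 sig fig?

I_base ≈ 1.063 × 10⁶ mm⁴

The section: 35 × 45, A = 1 575 mm², y = 22.5 mm, Ī = 265 781 mm⁴.
Transfer it to the bottom edge using Ī + A·d² with d = y − 0:
  the section: d = 22.5 mm → contributes +1 063 125 mm⁴
Total I = 1 063 125 mm⁴.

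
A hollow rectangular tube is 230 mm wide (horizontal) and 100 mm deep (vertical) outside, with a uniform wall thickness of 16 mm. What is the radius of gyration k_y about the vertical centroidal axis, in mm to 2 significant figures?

k_y ≈ 78 mm

Decompose the section into non-overlapping parts with the origin at the bottom-left of its bounding rectangle.
Outer rectangle: 230 × 100, A = 23 000 mm², x = 115 mm, Ī = 101 391 667 mm⁴.
Inner void (subtracted): 198 × 68, A = 13 464 mm², x = 115 mm, Ī = 43 986 888 mm⁴.
By symmetry the centroid is at mid-width, x̄ = 115 mm.
All pieces are centred on the vertical centroidal axis, so I = ΣĪ (holes subtracted) = 57 404 779 mm⁴.
Radius of gyration: k = √(I/A) = √(57 404 779 / 9 536) = 77.59 mm.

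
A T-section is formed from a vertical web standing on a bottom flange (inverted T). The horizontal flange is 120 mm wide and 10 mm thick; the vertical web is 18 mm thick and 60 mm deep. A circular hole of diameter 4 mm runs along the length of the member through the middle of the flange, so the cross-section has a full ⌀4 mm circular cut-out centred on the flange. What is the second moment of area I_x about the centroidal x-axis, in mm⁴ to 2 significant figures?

Break the section into simple shapes (no overlaps), measuring from the bottom-left corner of the bounding box.
Flange: 120 × 10, A = 1 200 mm², y = 5 mm, Ī = 10 000 mm⁴.
Web: 18 × 60, A = 1 080 mm², y = 40 mm, Ī = 324 000 mm⁴.
Hole (subtracted): ⌀4, A = 12.57 mm², y = 5 mm, Ī = 12.57 mm⁴.
Centroid: ȳ = ΣA·y / ΣA = 21.67 mm.
Transfer each piece to the centroidal x-axis using Ī + A·d² with d = y − 21.67:
  flange: d = -16.67 mm → contributes +343 500 mm⁴
  web: d = 18.33 mm → contributes +686 835 mm⁴
  hole: d = -16.67 mm → contributes −3 505 mm⁴
Total I = 1 026 830 mm⁴.

I_x ≈ 1.0 × 10⁶ mm⁴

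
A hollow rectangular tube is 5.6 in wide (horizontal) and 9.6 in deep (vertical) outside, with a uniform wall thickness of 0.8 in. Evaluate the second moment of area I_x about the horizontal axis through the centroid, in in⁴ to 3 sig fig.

Treat the section as a set of non-overlapping primitives; coordinates are from the bounding-box lower-left.
Outer rectangle: 5.6 × 9.6, A = 53.76 in², y = 4.8 in, Ī = 412.88 in⁴.
Inner void (subtracted): 4 × 8, A = 32 in², y = 4.8 in, Ī = 170.67 in⁴.
By symmetry the centroid is at mid-height, ȳ = 4.8 in.
All pieces are centred on the horizontal axis through the centroid, so I = ΣĪ (holes subtracted) = 242.21 in⁴.

I_x ≈ 242 in⁴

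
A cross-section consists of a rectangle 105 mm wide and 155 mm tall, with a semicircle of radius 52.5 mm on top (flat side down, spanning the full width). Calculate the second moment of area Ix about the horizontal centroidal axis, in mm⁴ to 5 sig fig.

Ix ≈ 6.7466 × 10⁷ mm⁴

Decompose the section into non-overlapping parts with the origin at the bottom-left of its bounding rectangle.
Rectangular body: 105 × 155, A = 16 275 mm², y = 77.5 mm, Ī = 32 583 906 mm⁴.
Semicircular cap: semicircle r = 52.5, A = 4329.507 mm², y = 177.2817 mm, Ī = 833814.2 mm⁴.
Centroid: ȳ = ΣA·y / ΣA = 98.46656 mm.
Transfer each piece to the horizontal centroidal axis using Ī + A·d² with d = y − 98.46656:
  rectangular body: d = -20.96656 mm → contributes +39 738 339 mm⁴
  semicircular cap: d = 78.81514 mm → contributes +27 727 959 mm⁴
Total I = 67 466 298 mm⁴.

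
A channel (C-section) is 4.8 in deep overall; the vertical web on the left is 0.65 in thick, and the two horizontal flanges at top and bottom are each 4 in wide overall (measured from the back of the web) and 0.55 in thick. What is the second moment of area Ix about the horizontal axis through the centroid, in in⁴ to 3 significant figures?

Break the section into simple shapes (no overlaps), measuring from the bottom-left corner of the bounding box.
Web: 0.65 × 4.8, A = 3.12 in², y = 2.4 in, Ī = 5.9904 in⁴.
Top flange (beyond web): 3.35 × 0.55, A = 1.8425 in², y = 4.525 in, Ī = 0.046446 in⁴.
Bottom flange (beyond web): 3.35 × 0.55, A = 1.8425 in², y = 0.275 in, Ī = 0.046446 in⁴.
By symmetry the centroid is at mid-height, ȳ = 2.4 in.
Transfer each piece to the horizontal axis through the centroid using Ī + A·d² with d = y − 2.4:
  web: d = 0 in → contributes +5.9904 in⁴
  top flange (beyond web): d = 2.125 in → contributes +8.3665 in⁴
  bottom flange (beyond web): d = -2.125 in → contributes +8.3665 in⁴
Total I = 22.723 in⁴.

Ix ≈ 22.7 in⁴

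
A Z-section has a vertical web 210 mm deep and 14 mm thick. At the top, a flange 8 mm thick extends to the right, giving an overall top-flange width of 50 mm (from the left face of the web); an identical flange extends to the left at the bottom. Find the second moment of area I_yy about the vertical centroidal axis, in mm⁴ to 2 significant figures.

I_yy ≈ 4.7 × 10⁵ mm⁴

Break the section into simple shapes (no overlaps), measuring from the bottom-left corner of the bounding box.
Web: 14 × 210, A = 2 940 mm², x = 43 mm, Ī = 48 020 mm⁴.
Top flange (beyond web): 36 × 8, A = 288 mm², x = 68 mm, Ī = 31 104 mm⁴.
Bottom flange (beyond web): 36 × 8, A = 288 mm², x = 18 mm, Ī = 31 104 mm⁴.
Centroid: x̄ = ΣA·x / ΣA = 43 mm.
Transfer each piece to the vertical centroidal axis using Ī + A·d² with d = x − 43:
  web: d = 0 mm → contributes +48 020 mm⁴
  top flange (beyond web): d = 25 mm → contributes +211 104 mm⁴
  bottom flange (beyond web): d = -25 mm → contributes +211 104 mm⁴
Total I = 470 228 mm⁴.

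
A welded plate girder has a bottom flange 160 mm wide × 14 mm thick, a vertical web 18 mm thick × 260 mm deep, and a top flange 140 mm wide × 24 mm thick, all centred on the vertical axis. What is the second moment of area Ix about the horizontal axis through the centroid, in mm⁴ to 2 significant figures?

Split into non-overlapping primitives; take the origin at the lower-left of the bounding box.
Bottom plate: 160 × 14, A = 2 240 mm², y = 7 mm, Ī = 36 587 mm⁴.
Web plate: 18 × 260, A = 4 680 mm², y = 144 mm, Ī = 26 364 000 mm⁴.
Top plate: 140 × 24, A = 3 360 mm², y = 286 mm, Ī = 161 280 mm⁴.
Centroid: ȳ = ΣA·y / ΣA = 160.6 mm.
Transfer each piece to the horizontal axis through the centroid using Ī + A·d² with d = y − 160.6:
  bottom plate: d = -153.6 mm → contributes +52 857 510 mm⁴
  web plate: d = -16.56 mm → contributes +27 647 461 mm⁴
  top plate: d = 125.4 mm → contributes +53 031 268 mm⁴
Total I = 133 536 239 mm⁴.

Ix ≈ 1.3 × 10⁸ mm⁴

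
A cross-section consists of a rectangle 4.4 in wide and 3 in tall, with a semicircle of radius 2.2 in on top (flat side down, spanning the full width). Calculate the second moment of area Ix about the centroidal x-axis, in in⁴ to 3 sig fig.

Treat the section as a set of non-overlapping primitives; coordinates are from the bounding-box lower-left.
Rectangular body: 4.4 × 3, A = 13.2 in², y = 1.5 in, Ī = 9.9 in⁴.
Semicircular cap: semicircle r = 2.2, A = 7.6027 in², y = 3.9337 in, Ī = 2.5711 in⁴.
Centroid: ȳ = ΣA·y / ΣA = 2.3894 in.
Transfer each piece to the centroidal x-axis using Ī + A·d² with d = y − 2.3894:
  rectangular body: d = -0.88944 in → contributes +20.342 in⁴
  semicircular cap: d = 1.5443 in → contributes +20.702 in⁴
Total I = 41.044 in⁴.

Ix ≈ 41.0 in⁴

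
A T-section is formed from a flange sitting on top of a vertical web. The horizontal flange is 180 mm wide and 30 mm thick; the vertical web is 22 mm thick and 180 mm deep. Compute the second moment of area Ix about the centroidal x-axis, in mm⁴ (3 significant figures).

Decompose the section into non-overlapping parts with the origin at the bottom-left of its bounding rectangle.
Flange: 180 × 30, A = 5 400 mm², y = 195 mm, Ī = 405 000 mm⁴.
Web: 22 × 180, A = 3 960 mm², y = 90 mm, Ī = 10 692 000 mm⁴.
Centroid: ȳ = ΣA·y / ΣA = 150.58 mm.
Transfer each piece to the centroidal x-axis using Ī + A·d² with d = y − 150.58:
  flange: d = 44.423 mm → contributes +11 061 413 mm⁴
  web: d = -60.577 mm → contributes +25 223 472 mm⁴
Total I = 36 284 885 mm⁴.

Ix ≈ 3.63 × 10⁷ mm⁴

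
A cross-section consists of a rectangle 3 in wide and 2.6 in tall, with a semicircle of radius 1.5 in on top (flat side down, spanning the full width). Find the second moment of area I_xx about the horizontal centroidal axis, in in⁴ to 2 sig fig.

Break the section into simple shapes (no overlaps), measuring from the bottom-left corner of the bounding box.
Rectangular body: 3 × 2.6, A = 7.8 in², y = 1.3 in, Ī = 4.394 in⁴.
Semicircular cap: semicircle r = 1.5, A = 3.534 in², y = 3.237 in, Ī = 0.5556 in⁴.
Centroid: ȳ = ΣA·y / ΣA = 1.904 in.
Transfer each piece to the horizontal centroidal axis using Ī + A·d² with d = y − 1.904:
  rectangular body: d = -0.6039 in → contributes +7.238 in⁴
  semicircular cap: d = 1.333 in → contributes +6.833 in⁴
Total I = 14.07 in⁴.

I_xx ≈ 14 in⁴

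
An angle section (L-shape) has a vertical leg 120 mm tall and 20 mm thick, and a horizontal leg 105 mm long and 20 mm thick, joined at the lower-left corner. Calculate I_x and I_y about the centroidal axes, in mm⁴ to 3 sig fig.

Decompose the section into non-overlapping parts with the origin at the bottom-left of its bounding rectangle.
Vertical leg: 20 × 120, A = 2 400 mm², y = 60 mm, Ī = 2 880 000 mm⁴.
Horizontal leg (remainder): 85 × 20, A = 1 700 mm², y = 10 mm, Ī = 56 667 mm⁴.
Centroid: ȳ = ΣA·y / ΣA = 39.268 mm.
Transfer each piece to the centroidal x-axis using Ī + A·d² with d = y − 39.268:
  vertical leg: d = 20.732 mm → contributes +3 911 529 mm⁴
  horizontal leg (remainder): d = -29.268 mm → contributes +1 512 943 mm⁴
Total I = 5 424 472 mm⁴.
For the y-axis: x̄ = 31.768 mm.
Repeating about the centroidal y-axis gives I_y = 3 846 347 mm⁴.

I_x ≈ 5.42 × 10⁶ mm⁴, I_y ≈ 3.85 × 10⁶ mm⁴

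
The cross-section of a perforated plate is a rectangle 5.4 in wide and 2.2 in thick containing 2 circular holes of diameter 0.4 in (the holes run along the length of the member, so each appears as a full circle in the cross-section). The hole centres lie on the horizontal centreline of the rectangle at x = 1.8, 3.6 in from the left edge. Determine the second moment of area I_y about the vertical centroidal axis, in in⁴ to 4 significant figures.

I_y ≈ 28.66 in⁴

Treat the section as a set of non-overlapping primitives; coordinates are from the bounding-box lower-left.
Plate: 5.4 × 2.2, A = 11.88 in², x = 2.7 in, Ī = 28.8684 in⁴.
Hole 1 (subtracted): ⌀0.4, A = 0.125664 in², x = 1.8 in, Ī = 0.00125664 in⁴.
Hole 2 (subtracted): ⌀0.4, A = 0.125664 in², x = 3.6 in, Ī = 0.00125664 in⁴.
By symmetry the centroid is at mid-width, x̄ = 2.7 in.
Transfer each piece to the vertical centroidal axis using Ī + A·d² with d = x − 2.7:
  plate: d = 0 in → contributes +28.8684 in⁴
  hole 1: d = -0.9 in → contributes −0.103044 in⁴
  hole 2: d = 0.9 in → contributes −0.103044 in⁴
Total I = 28.6623 in⁴.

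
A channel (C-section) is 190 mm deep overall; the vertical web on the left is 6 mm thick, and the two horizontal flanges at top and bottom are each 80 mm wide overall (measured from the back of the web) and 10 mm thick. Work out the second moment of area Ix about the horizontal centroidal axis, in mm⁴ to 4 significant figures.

Decompose the section into non-overlapping parts with the origin at the bottom-left of its bounding rectangle.
Web: 6 × 190, A = 1 140 mm², y = 95 mm, Ī = 3 429 500 mm⁴.
Top flange (beyond web): 74 × 10, A = 740 mm², y = 185 mm, Ī = 6166.67 mm⁴.
Bottom flange (beyond web): 74 × 10, A = 740 mm², y = 5 mm, Ī = 6166.67 mm⁴.
By symmetry the centroid is at mid-height, ȳ = 95 mm.
Transfer each piece to the horizontal centroidal axis using Ī + A·d² with d = y − 95:
  web: d = 0 mm → contributes +3 429 500 mm⁴
  top flange (beyond web): d = 90 mm → contributes +6 000 167 mm⁴
  bottom flange (beyond web): d = -90 mm → contributes +6 000 167 mm⁴
Total I = 15 429 833 mm⁴.

Ix ≈ 1.543 × 10⁷ mm⁴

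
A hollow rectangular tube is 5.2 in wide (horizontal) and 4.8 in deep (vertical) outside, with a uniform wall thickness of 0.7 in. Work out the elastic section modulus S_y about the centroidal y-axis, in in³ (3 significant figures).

Split into non-overlapping primitives; take the origin at the lower-left of the bounding box.
Outer rectangle: 5.2 × 4.8, A = 24.96 in², x = 2.6 in, Ī = 56.243 in⁴.
Inner void (subtracted): 3.8 × 3.4, A = 12.92 in², x = 2.6 in, Ī = 15.547 in⁴.
By symmetry the centroid is at mid-width, x̄ = 2.6 in.
All pieces are centred on the centroidal y-axis, so I = ΣĪ (holes subtracted) = 40.696 in⁴.
Extreme fibre distance c = 2.6 in; S = I/c = 15.652 in³.

S_y ≈ 15.7 in³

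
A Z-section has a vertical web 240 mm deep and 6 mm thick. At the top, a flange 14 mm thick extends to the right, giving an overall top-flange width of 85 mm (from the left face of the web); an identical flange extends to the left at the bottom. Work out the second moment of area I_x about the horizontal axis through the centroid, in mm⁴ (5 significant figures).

I_x ≈ 3.5193 × 10⁷ mm⁴

Decompose the section into non-overlapping parts with the origin at the bottom-left of its bounding rectangle.
Web: 6 × 240, A = 1 440 mm², y = 120 mm, Ī = 6 912 000 mm⁴.
Top flange (beyond web): 79 × 14, A = 1 106 mm², y = 233 mm, Ī = 18064.67 mm⁴.
Bottom flange (beyond web): 79 × 14, A = 1 106 mm², y = 7 mm, Ī = 18064.67 mm⁴.
Centroid: ȳ = ΣA·y / ΣA = 120 mm.
Transfer each piece to the horizontal axis through the centroid using Ī + A·d² with d = y − 120:
  web: d = 0 mm → contributes +6 912 000 mm⁴
  top flange (beyond web): d = 113 mm → contributes +14 140 579 mm⁴
  bottom flange (beyond web): d = -113 mm → contributes +14 140 579 mm⁴
Total I = 35 193 157 mm⁴.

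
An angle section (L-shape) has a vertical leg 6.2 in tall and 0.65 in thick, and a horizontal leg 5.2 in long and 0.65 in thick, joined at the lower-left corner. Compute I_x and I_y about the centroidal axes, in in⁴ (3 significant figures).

Split into non-overlapping primitives; take the origin at the lower-left of the bounding box.
Vertical leg: 0.65 × 6.2, A = 4.03 in², y = 3.1 in, Ī = 12.909 in⁴.
Horizontal leg (remainder): 4.55 × 0.65, A = 2.9575 in², y = 0.325 in, Ī = 0.10413 in⁴.
Centroid: ȳ = ΣA·y / ΣA = 1.9255 in.
Transfer each piece to the centroidal x-axis using Ī + A·d² with d = y − 1.9255:
  vertical leg: d = 1.1745 in → contributes +18.469 in⁴
  horizontal leg (remainder): d = -1.6005 in → contributes +7.6797 in⁴
Total I = 26.149 in⁴.
For the y-axis: x̄ = 1.4255 in.
Repeating about the centroidal y-axis gives I_y = 16.775 in⁴.

I_x ≈ 26.1 in⁴, I_y ≈ 16.8 in⁴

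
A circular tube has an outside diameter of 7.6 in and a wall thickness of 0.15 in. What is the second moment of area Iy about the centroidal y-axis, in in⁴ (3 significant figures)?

Break the section into simple shapes (no overlaps), measuring from the bottom-left corner of the bounding box.
Outer circle: ⌀7.6, A = 45.365 in², x = 3.8 in, Ī = 163.77 in⁴.
Bore (subtracted): ⌀7.3, A = 41.854 in², x = 3.8 in, Ī = 139.4 in⁴.
By symmetry the centroid is at mid-width, x̄ = 3.8 in.
All pieces are centred on the centroidal y-axis, so I = ΣĪ (holes subtracted) = 24.367 in⁴.

Iy ≈ 24.4 in⁴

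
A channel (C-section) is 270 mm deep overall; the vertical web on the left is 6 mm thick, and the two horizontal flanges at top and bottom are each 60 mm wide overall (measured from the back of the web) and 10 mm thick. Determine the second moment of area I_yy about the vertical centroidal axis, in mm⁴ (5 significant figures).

I_yy ≈ 8.5050 × 10⁵ mm⁴

Treat the section as a set of non-overlapping primitives; coordinates are from the bounding-box lower-left.
Web: 6 × 270, A = 1 620 mm², x = 3 mm, Ī = 4 860 mm⁴.
Top flange (beyond web): 54 × 10, A = 540 mm², x = 33 mm, Ī = 131 220 mm⁴.
Bottom flange (beyond web): 54 × 10, A = 540 mm², x = 33 mm, Ī = 131 220 mm⁴.
Centroid: x̄ = ΣA·x / ΣA = 15 mm.
Transfer each piece to the vertical centroidal axis using Ī + A·d² with d = x − 15:
  web: d = -12 mm → contributes +238 140 mm⁴
  top flange (beyond web): d = 18 mm → contributes +306 180 mm⁴
  bottom flange (beyond web): d = 18 mm → contributes +306 180 mm⁴
Total I = 850 500 mm⁴.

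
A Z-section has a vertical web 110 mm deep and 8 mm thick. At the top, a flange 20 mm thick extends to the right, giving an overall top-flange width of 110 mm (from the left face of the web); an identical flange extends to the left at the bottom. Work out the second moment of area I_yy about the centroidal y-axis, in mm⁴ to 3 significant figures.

Split into non-overlapping primitives; take the origin at the lower-left of the bounding box.
Web: 8 × 110, A = 880 mm², x = 106 mm, Ī = 4693.3 mm⁴.
Top flange (beyond web): 102 × 20, A = 2 040 mm², x = 161 mm, Ī = 1 768 680 mm⁴.
Bottom flange (beyond web): 102 × 20, A = 2 040 mm², x = 51 mm, Ī = 1 768 680 mm⁴.
Centroid: x̄ = ΣA·x / ΣA = 106 mm.
Transfer each piece to the centroidal y-axis using Ī + A·d² with d = x − 106:
  web: d = 0 mm → contributes +4693.3 mm⁴
  top flange (beyond web): d = 55 mm → contributes +7 939 680 mm⁴
  bottom flange (beyond web): d = -55 mm → contributes +7 939 680 mm⁴
Total I = 15 884 053 mm⁴.

I_yy ≈ 1.59 × 10⁷ mm⁴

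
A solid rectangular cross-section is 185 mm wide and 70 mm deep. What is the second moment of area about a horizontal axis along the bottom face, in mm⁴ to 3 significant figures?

I_base ≈ 2.12 × 10⁷ mm⁴

The section: 185 × 70, A = 12 950 mm², y = 35 mm, Ī = 5 287 917 mm⁴.
Transfer it to a horizontal axis along the bottom face using Ī + A·d² with d = y − 0:
  the section: d = 35 mm → contributes +21 151 667 mm⁴
Total I = 21 151 667 mm⁴.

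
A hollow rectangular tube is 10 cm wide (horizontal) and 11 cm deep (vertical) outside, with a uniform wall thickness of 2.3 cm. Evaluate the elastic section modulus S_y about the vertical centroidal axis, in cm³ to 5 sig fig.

Decompose the section into non-overlapping parts with the origin at the bottom-left of its bounding rectangle.
Outer rectangle: 10 × 11, A = 110 cm², x = 5 cm, Ī = 916.6667 cm⁴.
Inner void (subtracted): 5.4 × 6.4, A = 34.56 cm², x = 5 cm, Ī = 83.9808 cm⁴.
By symmetry the centroid is at mid-width, x̄ = 5 cm.
All pieces are centred on the vertical centroidal axis, so I = ΣĪ (holes subtracted) = 832.6859 cm⁴.
Extreme fibre distance c = 5 cm; S = I/c = 166.5372 cm³.

S_y ≈ 166.54 cm³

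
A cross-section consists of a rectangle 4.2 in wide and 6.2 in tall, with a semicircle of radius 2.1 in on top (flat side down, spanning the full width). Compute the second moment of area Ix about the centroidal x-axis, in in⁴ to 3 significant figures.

Ix ≈ 173 in⁴

Break the section into simple shapes (no overlaps), measuring from the bottom-left corner of the bounding box.
Rectangular body: 4.2 × 6.2, A = 26.04 in², y = 3.1 in, Ī = 83.415 in⁴.
Semicircular cap: semicircle r = 2.1, A = 6.9272 in², y = 7.0913 in, Ī = 2.1346 in⁴.
Centroid: ȳ = ΣA·y / ΣA = 3.9387 in.
Transfer each piece to the centroidal x-axis using Ī + A·d² with d = y − 3.9387:
  rectangular body: d = -0.83866 in → contributes +101.73 in⁴
  semicircular cap: d = 3.1526 in → contributes +70.984 in⁴
Total I = 172.71 in⁴.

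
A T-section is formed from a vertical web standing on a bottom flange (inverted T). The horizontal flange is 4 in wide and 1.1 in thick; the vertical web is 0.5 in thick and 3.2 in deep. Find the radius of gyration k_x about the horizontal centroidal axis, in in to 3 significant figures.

Decompose the section into non-overlapping parts with the origin at the bottom-left of its bounding rectangle.
Flange: 4 × 1.1, A = 4.4 in², y = 0.55 in, Ī = 0.44367 in⁴.
Web: 0.5 × 3.2, A = 1.6 in², y = 2.7 in, Ī = 1.3653 in⁴.
Centroid: ȳ = ΣA·y / ΣA = 1.1233 in.
Transfer each piece to the horizontal centroidal axis using Ī + A·d² with d = y − 1.1233:
  flange: d = -0.57333 in → contributes +1.89 in⁴
  web: d = 1.5767 in → contributes +5.3427 in⁴
Total I = 7.2327 in⁴.
Radius of gyration: k = √(I/A) = √(7.2327 / 6) = 1.0979 in.

k_x ≈ 1.10 in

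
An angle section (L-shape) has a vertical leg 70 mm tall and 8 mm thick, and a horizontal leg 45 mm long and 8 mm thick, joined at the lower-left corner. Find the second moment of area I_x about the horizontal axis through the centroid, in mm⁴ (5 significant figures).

I_x ≈ 4.1634 × 10⁵ mm⁴

Decompose the section into non-overlapping parts with the origin at the bottom-left of its bounding rectangle.
Vertical leg: 8 × 70, A = 560 mm², y = 35 mm, Ī = 228666.7 mm⁴.
Horizontal leg (remainder): 37 × 8, A = 296 mm², y = 4 mm, Ī = 1578.667 mm⁴.
Centroid: ȳ = ΣA·y / ΣA = 24.28037 mm.
Transfer each piece to the horizontal axis through the centroid using Ī + A·d² with d = y − 24.28037:
  vertical leg: d = 10.71963 mm → contributes +293016.5 mm⁴
  horizontal leg (remainder): d = -20.28037 mm → contributes +123321.6 mm⁴
Total I = 416 338 mm⁴.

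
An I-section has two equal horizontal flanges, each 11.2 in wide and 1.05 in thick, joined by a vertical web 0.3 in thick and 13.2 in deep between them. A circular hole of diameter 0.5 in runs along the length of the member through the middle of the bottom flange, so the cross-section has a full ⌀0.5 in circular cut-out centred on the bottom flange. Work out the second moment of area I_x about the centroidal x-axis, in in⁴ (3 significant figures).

Decompose the section into non-overlapping parts with the origin at the bottom-left of its bounding rectangle.
Bottom flange: 11.2 × 1.05, A = 11.76 in², y = 0.525 in, Ī = 1.0805 in⁴.
Web: 0.3 × 13.2, A = 3.96 in², y = 7.65 in, Ī = 57.499 in⁴.
Top flange: 11.2 × 1.05, A = 11.76 in², y = 14.775 in, Ī = 1.0805 in⁴.
Hole (subtracted): ⌀0.5, A = 0.19635 in², y = 0.525 in, Ī = 0.003068 in⁴.
Centroid: ȳ = ΣA·y / ΣA = 7.7013 in.
Transfer each piece to the centroidal x-axis using Ī + A·d² with d = y − 7.7013:
  bottom flange: d = -7.1763 in → contributes +606.71 in⁴
  web: d = -0.051276 in → contributes +57.51 in⁴
  top flange: d = 7.0737 in → contributes +589.52 in⁴
  hole: d = -7.1763 in → contributes −10.115 in⁴
Total I = 1243.6 in⁴.

I_x ≈ 1240 in⁴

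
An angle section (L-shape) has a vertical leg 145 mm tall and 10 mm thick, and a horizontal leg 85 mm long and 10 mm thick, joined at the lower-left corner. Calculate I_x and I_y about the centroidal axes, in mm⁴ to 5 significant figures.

Treat the section as a set of non-overlapping primitives; coordinates are from the bounding-box lower-left.
Vertical leg: 10 × 145, A = 1 450 mm², y = 72.5 mm, Ī = 2 540 521 mm⁴.
Horizontal leg (remainder): 75 × 10, A = 750 mm², y = 5 mm, Ī = 6 250 mm⁴.
Centroid: ȳ = ΣA·y / ΣA = 49.48864 mm.
Transfer each piece to the centroidal x-axis using Ī + A·d² with d = y − 49.48864:
  vertical leg: d = 23.01136 mm → contributes +3 308 329 mm⁴
  horizontal leg (remainder): d = -44.48864 mm → contributes +1 490 679 mm⁴
Total I = 4 799 008 mm⁴.
For the y-axis: x̄ = 19.48864 mm.
Repeating about the centroidal y-axis gives I_y = 1 256 508 mm⁴.

I_x ≈ 4.7990 × 10⁶ mm⁴, I_y ≈ 1.2565 × 10⁶ mm⁴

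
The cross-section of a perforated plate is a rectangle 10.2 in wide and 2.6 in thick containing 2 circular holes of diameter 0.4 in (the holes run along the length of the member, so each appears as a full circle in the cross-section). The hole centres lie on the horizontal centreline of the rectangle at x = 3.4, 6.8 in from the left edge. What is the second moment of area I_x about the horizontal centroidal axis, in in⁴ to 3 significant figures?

I_x ≈ 14.9 in⁴

Split into non-overlapping primitives; take the origin at the lower-left of the bounding box.
Plate: 10.2 × 2.6, A = 26.52 in², y = 1.3 in, Ī = 14.94 in⁴.
Hole 1 (subtracted): ⌀0.4, A = 0.12566 in², y = 1.3 in, Ī = 0.0012566 in⁴.
Hole 2 (subtracted): ⌀0.4, A = 0.12566 in², y = 1.3 in, Ī = 0.0012566 in⁴.
By symmetry the centroid is at mid-height, ȳ = 1.3 in.
All pieces are centred on the horizontal centroidal axis, so I = ΣĪ (holes subtracted) = 14.937 in⁴.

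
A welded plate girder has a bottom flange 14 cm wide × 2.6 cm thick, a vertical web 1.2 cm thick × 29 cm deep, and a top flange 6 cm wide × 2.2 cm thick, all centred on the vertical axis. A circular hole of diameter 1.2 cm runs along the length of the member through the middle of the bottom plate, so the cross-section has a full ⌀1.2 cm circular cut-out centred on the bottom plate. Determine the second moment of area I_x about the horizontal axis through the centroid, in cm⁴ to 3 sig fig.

I_x ≈ 1.30 × 10⁴ cm⁴

Split into non-overlapping primitives; take the origin at the lower-left of the bounding box.
Bottom plate: 14 × 2.6, A = 36.4 cm², y = 1.3 cm, Ī = 20.505 cm⁴.
Web plate: 1.2 × 29, A = 34.8 cm², y = 17.1 cm, Ī = 2438.9 cm⁴.
Top plate: 6 × 2.2, A = 13.2 cm², y = 32.7 cm, Ī = 5.324 cm⁴.
Hole (subtracted): ⌀1.2, A = 1.131 cm², y = 1.3 cm, Ī = 0.10179 cm⁴.
Centroid: ȳ = ΣA·y / ΣA = 12.881 cm.
Transfer each piece to the horizontal axis through the centroid using Ī + A·d² with d = y − 12.881:
  bottom plate: d = -11.581 cm → contributes +4902.3 cm⁴
  web plate: d = 4.2192 cm → contributes +3058.4 cm⁴
  top plate: d = 19.819 cm → contributes +5190.3 cm⁴
  hole: d = -11.581 cm → contributes −151.78 cm⁴
Total I = 12 999 cm⁴.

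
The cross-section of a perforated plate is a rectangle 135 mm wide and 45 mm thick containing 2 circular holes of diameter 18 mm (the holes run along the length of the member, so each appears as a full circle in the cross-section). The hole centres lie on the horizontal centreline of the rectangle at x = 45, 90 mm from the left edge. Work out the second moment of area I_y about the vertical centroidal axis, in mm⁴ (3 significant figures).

I_y ≈ 8.96 × 10⁶ mm⁴

Decompose the section into non-overlapping parts with the origin at the bottom-left of its bounding rectangle.
Plate: 135 × 45, A = 6 075 mm², x = 67.5 mm, Ī = 9 226 406 mm⁴.
Hole 1 (subtracted): ⌀18, A = 254.47 mm², x = 45 mm, Ī = 5 153 mm⁴.
Hole 2 (subtracted): ⌀18, A = 254.47 mm², x = 90 mm, Ī = 5 153 mm⁴.
By symmetry the centroid is at mid-width, x̄ = 67.5 mm.
Transfer each piece to the vertical centroidal axis using Ī + A·d² with d = x − 67.5:
  plate: d = 0 mm → contributes +9 226 406 mm⁴
  hole 1: d = -22.5 mm → contributes −133 978 mm⁴
  hole 2: d = 22.5 mm → contributes −133 978 mm⁴
Total I = 8 958 450 mm⁴.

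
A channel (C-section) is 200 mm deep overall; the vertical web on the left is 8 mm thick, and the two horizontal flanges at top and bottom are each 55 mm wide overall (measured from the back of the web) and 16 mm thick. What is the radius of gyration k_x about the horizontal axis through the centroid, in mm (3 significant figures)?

Break the section into simple shapes (no overlaps), measuring from the bottom-left corner of the bounding box.
Web: 8 × 200, A = 1 600 mm², y = 100 mm, Ī = 5 333 333 mm⁴.
Top flange (beyond web): 47 × 16, A = 752 mm², y = 192 mm, Ī = 16 043 mm⁴.
Bottom flange (beyond web): 47 × 16, A = 752 mm², y = 8 mm, Ī = 16 043 mm⁴.
By symmetry the centroid is at mid-height, ȳ = 100 mm.
Transfer each piece to the horizontal axis through the centroid using Ī + A·d² with d = y − 100:
  web: d = 0 mm → contributes +5 333 333 mm⁴
  top flange (beyond web): d = 92 mm → contributes +6 380 971 mm⁴
  bottom flange (beyond web): d = -92 mm → contributes +6 380 971 mm⁴
Total I = 18 095 275 mm⁴.
Radius of gyration: k = √(I/A) = √(18 095 275 / 3 104) = 76.352 mm.

k_x ≈ 76.4 mm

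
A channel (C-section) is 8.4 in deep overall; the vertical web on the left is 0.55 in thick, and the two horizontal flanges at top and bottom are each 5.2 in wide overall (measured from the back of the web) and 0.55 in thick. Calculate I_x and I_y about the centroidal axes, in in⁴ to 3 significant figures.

Decompose the section into non-overlapping parts with the origin at the bottom-left of its bounding rectangle.
Web: 0.55 × 8.4, A = 4.62 in², y = 4.2 in, Ī = 27.166 in⁴.
Top flange (beyond web): 4.65 × 0.55, A = 2.5575 in², y = 8.125 in, Ī = 0.06447 in⁴.
Bottom flange (beyond web): 4.65 × 0.55, A = 2.5575 in², y = 0.275 in, Ī = 0.06447 in⁴.
By symmetry the centroid is at mid-height, ȳ = 4.2 in.
Transfer each piece to the centroidal x-axis using Ī + A·d² with d = y − 4.2:
  web: d = 0 in → contributes +27.166 in⁴
  top flange (beyond web): d = 3.925 in → contributes +39.464 in⁴
  bottom flange (beyond web): d = -3.925 in → contributes +39.464 in⁴
Total I = 106.09 in⁴.
For the y-axis: x̄ = 1.6411 in.
Repeating about the centroidal y-axis gives I_y = 25.743 in⁴.

I_x ≈ 106 in⁴, I_y ≈ 25.7 in⁴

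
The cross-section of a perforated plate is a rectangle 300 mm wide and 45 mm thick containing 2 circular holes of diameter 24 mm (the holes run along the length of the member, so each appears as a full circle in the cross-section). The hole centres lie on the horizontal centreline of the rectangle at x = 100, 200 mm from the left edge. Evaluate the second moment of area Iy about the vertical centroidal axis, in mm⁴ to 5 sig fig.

Iy ≈ 9.8955 × 10⁷ mm⁴

Treat the section as a set of non-overlapping primitives; coordinates are from the bounding-box lower-left.
Plate: 300 × 45, A = 13 500 mm², x = 150 mm, Ī = 101 250 000 mm⁴.
Hole 1 (subtracted): ⌀24, A = 452.3893 mm², x = 100 mm, Ī = 16286.02 mm⁴.
Hole 2 (subtracted): ⌀24, A = 452.3893 mm², x = 200 mm, Ī = 16286.02 mm⁴.
By symmetry the centroid is at mid-width, x̄ = 150 mm.
Transfer each piece to the vertical centroidal axis using Ī + A·d² with d = x − 150:
  plate: d = 0 mm → contributes +101 250 000 mm⁴
  hole 1: d = -50 mm → contributes −1 147 259 mm⁴
  hole 2: d = 50 mm → contributes −1 147 259 mm⁴
Total I = 98 955 481 mm⁴.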